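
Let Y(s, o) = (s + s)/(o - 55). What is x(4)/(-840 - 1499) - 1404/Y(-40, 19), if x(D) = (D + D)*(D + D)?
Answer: -7389221/11695 ≈ -631.83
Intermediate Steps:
Y(s, o) = 2*s/(-55 + o) (Y(s, o) = (2*s)/(-55 + o) = 2*s/(-55 + o))
x(D) = 4*D² (x(D) = (2*D)*(2*D) = 4*D²)
x(4)/(-840 - 1499) - 1404/Y(-40, 19) = (4*4²)/(-840 - 1499) - 1404/(2*(-40)/(-55 + 19)) = (4*16)/(-2339) - 1404/(2*(-40)/(-36)) = 64*(-1/2339) - 1404/(2*(-40)*(-1/36)) = -64/2339 - 1404/20/9 = -64/2339 - 1404*9/20 = -64/2339 - 3159/5 = -7389221/11695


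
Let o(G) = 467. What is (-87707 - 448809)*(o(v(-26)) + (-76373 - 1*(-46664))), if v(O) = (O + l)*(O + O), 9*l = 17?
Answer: 15688800872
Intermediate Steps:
l = 17/9 (l = (⅑)*17 = 17/9 ≈ 1.8889)
v(O) = 2*O*(17/9 + O) (v(O) = (O + 17/9)*(O + O) = (17/9 + O)*(2*O) = 2*O*(17/9 + O))
(-87707 - 448809)*(o(v(-26)) + (-76373 - 1*(-46664))) = (-87707 - 448809)*(467 + (-76373 - 1*(-46664))) = -536516*(467 + (-76373 + 46664)) = -536516*(467 - 29709) = -536516*(-29242) = 15688800872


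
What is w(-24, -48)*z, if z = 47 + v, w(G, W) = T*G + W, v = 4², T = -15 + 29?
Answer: -24192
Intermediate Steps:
T = 14
v = 16
w(G, W) = W + 14*G (w(G, W) = 14*G + W = W + 14*G)
z = 63 (z = 47 + 16 = 63)
w(-24, -48)*z = (-48 + 14*(-24))*63 = (-48 - 336)*63 = -384*63 = -24192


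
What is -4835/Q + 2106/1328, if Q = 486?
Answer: -1349341/161352 ≈ -8.3627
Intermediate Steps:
-4835/Q + 2106/1328 = -4835/486 + 2106/1328 = -4835*1/486 + 2106*(1/1328) = -4835/486 + 1053/664 = -1349341/161352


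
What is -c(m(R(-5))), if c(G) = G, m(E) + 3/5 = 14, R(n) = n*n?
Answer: -67/5 ≈ -13.400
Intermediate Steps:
R(n) = n²
m(E) = 67/5 (m(E) = -⅗ + 14 = 67/5)
-c(m(R(-5))) = -1*67/5 = -67/5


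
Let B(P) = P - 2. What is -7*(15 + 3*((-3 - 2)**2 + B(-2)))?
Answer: -546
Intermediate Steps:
B(P) = -2 + P
-7*(15 + 3*((-3 - 2)**2 + B(-2))) = -7*(15 + 3*((-3 - 2)**2 + (-2 - 2))) = -7*(15 + 3*((-5)**2 - 4)) = -7*(15 + 3*(25 - 4)) = -7*(15 + 3*21) = -7*(15 + 63) = -7*78 = -546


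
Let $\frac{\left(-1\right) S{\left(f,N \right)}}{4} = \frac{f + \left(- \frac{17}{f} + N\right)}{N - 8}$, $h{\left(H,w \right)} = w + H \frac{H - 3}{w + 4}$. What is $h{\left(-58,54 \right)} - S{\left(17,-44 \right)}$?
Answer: $\frac{1523}{13} \approx 117.15$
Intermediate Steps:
$h{\left(H,w \right)} = w + \frac{H \left(-3 + H\right)}{4 + w}$ ($h{\left(H,w \right)} = w + H \frac{-3 + H}{4 + w} = w + \frac{H \left(-3 + H\right)}{4 + w}$)
$S{\left(f,N \right)} = - \frac{4 \left(N + f - \frac{17}{f}\right)}{-8 + N}$ ($S{\left(f,N \right)} = - 4 \frac{f + \left(- \frac{17}{f} + N\right)}{N - 8} = - 4 \frac{f + \left(N - \frac{17}{f}\right)}{-8 + N} = - 4 \frac{N + f - \frac{17}{f}}{-8 + N} = - \frac{4 \left(N + f - \frac{17}{f}\right)}{-8 + N}$)
$h{\left(-58,54 \right)} - S{\left(17,-44 \right)} = \frac{\left(-58\right)^{2} + 54^{2} - -174 + 4 \cdot 54}{4 + 54} - \frac{4 \left(17 - 17^{2} - \left(-44\right) 17\right)}{17 \left(-8 - 44\right)} = \frac{3364 + 2916 + 174 + 216}{58} - 4 \cdot \frac{1}{17} \frac{1}{-52} \left(17 - 289 + 748\right) = \frac{1}{58} \cdot 6670 - 4 \cdot \frac{1}{17} \left(- \frac{1}{52}\right) \left(17 - 289 + 748\right) = 115 - 4 \cdot \frac{1}{17} \left(- \frac{1}{52}\right) 476 = 115 - - \frac{28}{13} = 115 + \frac{28}{13} = \frac{1523}{13}$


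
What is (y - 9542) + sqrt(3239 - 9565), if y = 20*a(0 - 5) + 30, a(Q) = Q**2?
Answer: -9012 + I*sqrt(6326) ≈ -9012.0 + 79.536*I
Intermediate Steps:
y = 530 (y = 20*(0 - 5)**2 + 30 = 20*(-5)**2 + 30 = 20*25 + 30 = 500 + 30 = 530)
(y - 9542) + sqrt(3239 - 9565) = (530 - 9542) + sqrt(3239 - 9565) = -9012 + sqrt(-6326) = -9012 + I*sqrt(6326)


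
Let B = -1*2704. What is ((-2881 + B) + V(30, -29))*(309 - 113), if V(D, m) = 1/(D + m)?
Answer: -1094464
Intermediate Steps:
B = -2704
((-2881 + B) + V(30, -29))*(309 - 113) = ((-2881 - 2704) + 1/(30 - 29))*(309 - 113) = (-5585 + 1/1)*196 = (-5585 + 1)*196 = -5584*196 = -1094464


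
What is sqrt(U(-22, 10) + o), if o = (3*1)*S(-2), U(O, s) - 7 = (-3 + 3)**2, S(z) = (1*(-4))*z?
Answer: sqrt(31) ≈ 5.5678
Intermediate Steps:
S(z) = -4*z
U(O, s) = 7 (U(O, s) = 7 + (-3 + 3)**2 = 7 + 0**2 = 7 + 0 = 7)
o = 24 (o = (3*1)*(-4*(-2)) = 3*8 = 24)
sqrt(U(-22, 10) + o) = sqrt(7 + 24) = sqrt(31)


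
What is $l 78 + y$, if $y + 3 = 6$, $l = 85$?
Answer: $6633$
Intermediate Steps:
$y = 3$ ($y = -3 + 6 = 3$)
$l 78 + y = 85 \cdot 78 + 3 = 6630 + 3 = 6633$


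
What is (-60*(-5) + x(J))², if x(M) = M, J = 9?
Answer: 95481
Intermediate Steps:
(-60*(-5) + x(J))² = (-60*(-5) + 9)² = (300 + 9)² = 309² = 95481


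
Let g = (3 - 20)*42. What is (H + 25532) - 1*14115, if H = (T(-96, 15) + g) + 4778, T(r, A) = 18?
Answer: 15499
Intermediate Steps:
g = -714 (g = -17*42 = -714)
H = 4082 (H = (18 - 714) + 4778 = -696 + 4778 = 4082)
(H + 25532) - 1*14115 = (4082 + 25532) - 1*14115 = 29614 - 14115 = 15499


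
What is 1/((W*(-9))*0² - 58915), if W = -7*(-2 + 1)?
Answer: -1/58915 ≈ -1.6974e-5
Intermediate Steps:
W = 7 (W = -7*(-1) = 7)
1/((W*(-9))*0² - 58915) = 1/((7*(-9))*0² - 58915) = 1/(-63*0 - 58915) = 1/(0 - 58915) = 1/(-58915) = -1/58915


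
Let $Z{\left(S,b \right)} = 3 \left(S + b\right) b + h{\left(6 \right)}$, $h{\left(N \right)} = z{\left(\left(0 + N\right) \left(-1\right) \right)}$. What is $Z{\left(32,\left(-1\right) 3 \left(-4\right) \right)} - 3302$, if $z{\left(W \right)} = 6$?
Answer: $-1712$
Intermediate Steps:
$h{\left(N \right)} = 6$
$Z{\left(S,b \right)} = 6 + b \left(3 S + 3 b\right)$ ($Z{\left(S,b \right)} = 3 \left(S + b\right) b + 6 = \left(3 S + 3 b\right) b + 6 = b \left(3 S + 3 b\right) + 6 = 6 + b \left(3 S + 3 b\right)$)
$Z{\left(32,\left(-1\right) 3 \left(-4\right) \right)} - 3302 = \left(6 + 3 \left(\left(-1\right) 3 \left(-4\right)\right)^{2} + 3 \cdot 32 \left(-1\right) 3 \left(-4\right)\right) - 3302 = \left(6 + 3 \left(\left(-3\right) \left(-4\right)\right)^{2} + 3 \cdot 32 \left(\left(-3\right) \left(-4\right)\right)\right) - 3302 = \left(6 + 3 \cdot 12^{2} + 3 \cdot 32 \cdot 12\right) - 3302 = \left(6 + 3 \cdot 144 + 1152\right) - 3302 = \left(6 + 432 + 1152\right) - 3302 = 1590 - 3302 = -1712$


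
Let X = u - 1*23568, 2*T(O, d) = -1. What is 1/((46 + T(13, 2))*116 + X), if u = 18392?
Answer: 1/102 ≈ 0.0098039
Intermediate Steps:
T(O, d) = -1/2 (T(O, d) = (1/2)*(-1) = -1/2)
X = -5176 (X = 18392 - 1*23568 = 18392 - 23568 = -5176)
1/((46 + T(13, 2))*116 + X) = 1/((46 - 1/2)*116 - 5176) = 1/((91/2)*116 - 5176) = 1/(5278 - 5176) = 1/102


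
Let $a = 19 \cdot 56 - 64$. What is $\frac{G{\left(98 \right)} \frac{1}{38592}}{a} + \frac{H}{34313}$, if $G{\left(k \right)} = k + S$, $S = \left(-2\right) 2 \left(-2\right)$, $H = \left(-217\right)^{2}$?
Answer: $\frac{908631162589}{662103648000} \approx 1.3723$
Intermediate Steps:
$H = 47089$
$S = 8$ ($S = \left(-4\right) \left(-2\right) = 8$)
$a = 1000$ ($a = 1064 - 64 = 1000$)
$G{\left(k \right)} = 8 + k$ ($G{\left(k \right)} = k + 8 = 8 + k$)
$\frac{G{\left(98 \right)} \frac{1}{38592}}{a} + \frac{H}{34313} = \frac{\left(8 + 98\right) \frac{1}{38592}}{1000} + \frac{47089}{34313} = 106 \cdot \frac{1}{38592} \cdot \frac{1}{1000} + 47089 \cdot \frac{1}{34313} = \frac{53}{19296} \cdot \frac{1}{1000} + \frac{47089}{34313} = \frac{53}{19296000} + \frac{47089}{34313} = \frac{908631162589}{662103648000}$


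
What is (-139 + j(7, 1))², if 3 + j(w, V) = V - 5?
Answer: 21316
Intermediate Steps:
j(w, V) = -8 + V (j(w, V) = -3 + (V - 5) = -3 + (-5 + V) = -8 + V)
(-139 + j(7, 1))² = (-139 + (-8 + 1))² = (-139 - 7)² = (-146)² = 21316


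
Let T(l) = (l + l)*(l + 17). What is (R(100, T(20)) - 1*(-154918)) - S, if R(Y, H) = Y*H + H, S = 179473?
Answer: 124925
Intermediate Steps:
T(l) = 2*l*(17 + l) (T(l) = (2*l)*(17 + l) = 2*l*(17 + l))
R(Y, H) = H + H*Y (R(Y, H) = H*Y + H = H + H*Y)
(R(100, T(20)) - 1*(-154918)) - S = ((2*20*(17 + 20))*(1 + 100) - 1*(-154918)) - 1*179473 = ((2*20*37)*101 + 154918) - 179473 = (1480*101 + 154918) - 179473 = (149480 + 154918) - 179473 = 304398 - 179473 = 124925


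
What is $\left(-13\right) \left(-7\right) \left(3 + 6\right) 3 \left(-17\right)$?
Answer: $-41769$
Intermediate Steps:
$\left(-13\right) \left(-7\right) \left(3 + 6\right) 3 \left(-17\right) = 91 \cdot 9 \cdot 3 \left(-17\right) = 91 \cdot 27 \left(-17\right) = 2457 \left(-17\right) = -41769$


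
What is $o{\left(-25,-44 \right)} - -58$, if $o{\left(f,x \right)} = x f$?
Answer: $1158$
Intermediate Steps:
$o{\left(f,x \right)} = f x$
$o{\left(-25,-44 \right)} - -58 = \left(-25\right) \left(-44\right) - -58 = 1100 + 58 = 1158$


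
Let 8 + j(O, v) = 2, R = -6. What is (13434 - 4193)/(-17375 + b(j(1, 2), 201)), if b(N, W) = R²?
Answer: -9241/17339 ≈ -0.53296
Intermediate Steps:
j(O, v) = -6 (j(O, v) = -8 + 2 = -6)
b(N, W) = 36 (b(N, W) = (-6)² = 36)
(13434 - 4193)/(-17375 + b(j(1, 2), 201)) = (13434 - 4193)/(-17375 + 36) = 9241/(-17339) = 9241*(-1/17339) = -9241/17339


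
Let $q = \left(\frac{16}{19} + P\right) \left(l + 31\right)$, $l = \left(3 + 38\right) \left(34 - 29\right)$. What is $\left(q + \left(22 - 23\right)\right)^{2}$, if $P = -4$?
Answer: $\frac{201044041}{361} \approx 5.5691 \cdot 10^{5}$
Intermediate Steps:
$l = 205$ ($l = 41 \cdot 5 = 205$)
$q = - \frac{14160}{19}$ ($q = \left(\frac{16}{19} - 4\right) \left(205 + 31\right) = \left(16 \cdot \frac{1}{19} - 4\right) 236 = \left(\frac{16}{19} - 4\right) 236 = \left(- \frac{60}{19}\right) 236 = - \frac{14160}{19} \approx -745.26$)
$\left(q + \left(22 - 23\right)\right)^{2} = \left(- \frac{14160}{19} + \left(22 - 23\right)\right)^{2} = \left(- \frac{14160}{19} - 1\right)^{2} = \left(- \frac{14179}{19}\right)^{2} = \frac{201044041}{361}$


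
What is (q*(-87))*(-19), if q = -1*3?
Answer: -4959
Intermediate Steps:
q = -3
(q*(-87))*(-19) = -3*(-87)*(-19) = 261*(-19) = -4959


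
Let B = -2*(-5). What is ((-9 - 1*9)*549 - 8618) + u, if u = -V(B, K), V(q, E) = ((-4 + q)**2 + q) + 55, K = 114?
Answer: -18601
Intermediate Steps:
B = 10
V(q, E) = 55 + q + (-4 + q)**2 (V(q, E) = (q + (-4 + q)**2) + 55 = 55 + q + (-4 + q)**2)
u = -101 (u = -(55 + 10 + (-4 + 10)**2) = -(55 + 10 + 6**2) = -(55 + 10 + 36) = -1*101 = -101)
((-9 - 1*9)*549 - 8618) + u = ((-9 - 1*9)*549 - 8618) - 101 = ((-9 - 9)*549 - 8618) - 101 = (-18*549 - 8618) - 101 = (-9882 - 8618) - 101 = -18500 - 101 = -18601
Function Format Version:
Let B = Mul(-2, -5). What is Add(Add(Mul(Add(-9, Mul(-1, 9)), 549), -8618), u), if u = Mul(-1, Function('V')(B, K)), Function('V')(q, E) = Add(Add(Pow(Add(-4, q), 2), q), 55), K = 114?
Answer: -18601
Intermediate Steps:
B = 10
Function('V')(q, E) = Add(55, q, Pow(Add(-4, q), 2)) (Function('V')(q, E) = Add(Add(q, Pow(Add(-4, q), 2)), 55) = Add(55, q, Pow(Add(-4, q), 2)))
u = -101 (u = Mul(-1, Add(55, 10, Pow(Add(-4, 10), 2))) = Mul(-1, Add(55, 10, Pow(6, 2))) = Mul(-1, Add(55, 10, 36)) = Mul(-1, 101) = -101)
Add(Add(Mul(Add(-9, Mul(-1, 9)), 549), -8618), u) = Add(Add(Mul(Add(-9, Mul(-1, 9)), 549), -8618), -101) = Add(Add(Mul(Add(-9, -9), 549), -8618), -101) = Add(Add(Mul(-18, 549), -8618), -101) = Add(Add(-9882, -8618), -101) = Add(-18500, -101) = -18601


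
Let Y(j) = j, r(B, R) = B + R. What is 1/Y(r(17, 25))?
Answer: 1/42 ≈ 0.023810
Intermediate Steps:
1/Y(r(17, 25)) = 1/(17 + 25) = 1/42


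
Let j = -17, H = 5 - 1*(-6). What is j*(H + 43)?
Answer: -918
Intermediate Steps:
H = 11 (H = 5 + 6 = 11)
j*(H + 43) = -17*(11 + 43) = -17*54 = -918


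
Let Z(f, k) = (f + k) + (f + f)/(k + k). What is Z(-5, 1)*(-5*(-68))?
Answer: -3060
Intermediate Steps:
Z(f, k) = f + k + f/k (Z(f, k) = (f + k) + (2*f)/((2*k)) = (f + k) + (2*f)*(1/(2*k)) = (f + k) + f/k = f + k + f/k)
Z(-5, 1)*(-5*(-68)) = (-5 + 1 - 5/1)*(-5*(-68)) = (-5 + 1 - 5*1)*340 = (-5 + 1 - 5)*340 = -9*340 = -3060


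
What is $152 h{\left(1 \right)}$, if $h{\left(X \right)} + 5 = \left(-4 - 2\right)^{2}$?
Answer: $4712$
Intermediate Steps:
$h{\left(X \right)} = 31$ ($h{\left(X \right)} = -5 + \left(-4 - 2\right)^{2} = -5 + \left(-6\right)^{2} = -5 + 36 = 31$)
$152 h{\left(1 \right)} = 152 \cdot 31 = 4712$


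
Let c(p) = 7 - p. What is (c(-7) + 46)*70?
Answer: 4200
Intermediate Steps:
(c(-7) + 46)*70 = ((7 - 1*(-7)) + 46)*70 = ((7 + 7) + 46)*70 = (14 + 46)*70 = 60*70 = 4200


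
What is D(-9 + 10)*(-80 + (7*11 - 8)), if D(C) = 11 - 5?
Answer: -66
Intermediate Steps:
D(C) = 6
D(-9 + 10)*(-80 + (7*11 - 8)) = 6*(-80 + (7*11 - 8)) = 6*(-80 + (77 - 8)) = 6*(-80 + 69) = 6*(-11) = -66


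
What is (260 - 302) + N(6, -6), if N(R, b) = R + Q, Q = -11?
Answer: -47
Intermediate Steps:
N(R, b) = -11 + R (N(R, b) = R - 11 = -11 + R)
(260 - 302) + N(6, -6) = (260 - 302) + (-11 + 6) = -42 - 5 = -47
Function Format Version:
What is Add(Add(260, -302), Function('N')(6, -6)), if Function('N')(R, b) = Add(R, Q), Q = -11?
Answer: -47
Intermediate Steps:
Function('N')(R, b) = Add(-11, R) (Function('N')(R, b) = Add(R, -11) = Add(-11, R))
Add(Add(260, -302), Function('N')(6, -6)) = Add(Add(260, -302), Add(-11, 6)) = Add(-42, -5) = -47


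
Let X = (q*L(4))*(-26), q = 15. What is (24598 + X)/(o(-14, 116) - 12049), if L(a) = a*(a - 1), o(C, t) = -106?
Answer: -19918/12155 ≈ -1.6387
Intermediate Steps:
L(a) = a*(-1 + a)
X = -4680 (X = (15*(4*(-1 + 4)))*(-26) = (15*(4*3))*(-26) = (15*12)*(-26) = 180*(-26) = -4680)
(24598 + X)/(o(-14, 116) - 12049) = (24598 - 4680)/(-106 - 12049) = 19918/(-12155) = 19918*(-1/12155) = -19918/12155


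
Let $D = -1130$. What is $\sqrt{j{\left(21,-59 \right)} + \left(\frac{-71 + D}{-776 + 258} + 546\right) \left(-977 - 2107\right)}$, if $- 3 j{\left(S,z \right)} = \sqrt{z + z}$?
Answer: $\frac{\sqrt{-1020914405658 - 201243 i \sqrt{118}}}{777} \approx 0.0013922 - 1300.4 i$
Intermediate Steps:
$j{\left(S,z \right)} = - \frac{\sqrt{2} \sqrt{z}}{3}$ ($j{\left(S,z \right)} = - \frac{\sqrt{z + z}}{3} = - \frac{\sqrt{2 z}}{3} = - \frac{\sqrt{2} \sqrt{z}}{3}$)
$\sqrt{j{\left(21,-59 \right)} + \left(\frac{-71 + D}{-776 + 258} + 546\right) \left(-977 - 2107\right)} = \sqrt{- \frac{\sqrt{2} \sqrt{-59}}{3} + \left(\frac{-71 - 1130}{-776 + 258} + 546\right) \left(-977 - 2107\right)} = \sqrt{- \frac{\sqrt{2} i \sqrt{59}}{3} + \left(- \frac{1201}{-518} + 546\right) \left(-3084\right)} = \sqrt{- \frac{i \sqrt{118}}{3} + \left(\left(-1201\right) \left(- \frac{1}{518}\right) + 546\right) \left(-3084\right)} = \sqrt{- \frac{i \sqrt{118}}{3} + \left(\frac{1201}{518} + 546\right) \left(-3084\right)} = \sqrt{- \frac{i \sqrt{118}}{3} + \frac{284029}{518} \left(-3084\right)} = \sqrt{- \frac{i \sqrt{118}}{3} - \frac{437972718}{259}} = \sqrt{- \frac{437972718}{259} - \frac{i \sqrt{118}}{3}}$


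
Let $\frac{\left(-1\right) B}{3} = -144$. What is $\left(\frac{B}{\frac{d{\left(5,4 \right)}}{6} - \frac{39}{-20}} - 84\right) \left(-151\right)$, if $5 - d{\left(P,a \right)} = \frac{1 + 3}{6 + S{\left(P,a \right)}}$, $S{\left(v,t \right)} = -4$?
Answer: $- \frac{683124}{49} \approx -13941.0$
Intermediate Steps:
$B = 432$ ($B = \left(-3\right) \left(-144\right) = 432$)
$d{\left(P,a \right)} = 3$ ($d{\left(P,a \right)} = 5 - \frac{1 + 3}{6 - 4} = 5 - \frac{4}{2} = 5 - 4 \cdot \frac{1}{2} = 5 - 2 = 3$)
$\left(\frac{B}{\frac{d{\left(5,4 \right)}}{6} - \frac{39}{-20}} - 84\right) \left(-151\right) = \left(\frac{432}{\frac{3}{6} - \frac{39}{-20}} - 84\right) \left(-151\right) = \left(\frac{432}{3 \cdot \frac{1}{6} - - \frac{39}{20}} - 84\right) \left(-151\right) = \left(\frac{432}{\frac{1}{2} + \frac{39}{20}} - 84\right) \left(-151\right) = \left(\frac{432}{\frac{49}{20}} - 84\right) \left(-151\right) = \left(432 \cdot \frac{20}{49} - 84\right) \left(-151\right) = \left(\frac{8640}{49} - 84\right) \left(-151\right) = \frac{4524}{49} \left(-151\right) = - \frac{683124}{49}$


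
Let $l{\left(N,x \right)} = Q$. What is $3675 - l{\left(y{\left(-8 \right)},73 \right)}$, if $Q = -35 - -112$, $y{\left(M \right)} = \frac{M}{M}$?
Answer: $3598$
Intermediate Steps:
$y{\left(M \right)} = 1$
$Q = 77$ ($Q = -35 + 112 = 77$)
$l{\left(N,x \right)} = 77$
$3675 - l{\left(y{\left(-8 \right)},73 \right)} = 3675 - 77 = 3598$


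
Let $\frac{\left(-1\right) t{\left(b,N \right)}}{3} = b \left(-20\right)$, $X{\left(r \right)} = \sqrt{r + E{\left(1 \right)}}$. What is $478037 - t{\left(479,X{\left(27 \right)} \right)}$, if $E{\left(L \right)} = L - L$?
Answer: $449297$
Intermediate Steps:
$E{\left(L \right)} = 0$
$X{\left(r \right)} = \sqrt{r}$ ($X{\left(r \right)} = \sqrt{r + 0} = \sqrt{r}$)
$t{\left(b,N \right)} = 60 b$ ($t{\left(b,N \right)} = - 3 b \left(-20\right) = - 3 \left(- 20 b\right) = 60 b$)
$478037 - t{\left(479,X{\left(27 \right)} \right)} = 478037 - 60 \cdot 479 = 478037 - 28740 = 449297$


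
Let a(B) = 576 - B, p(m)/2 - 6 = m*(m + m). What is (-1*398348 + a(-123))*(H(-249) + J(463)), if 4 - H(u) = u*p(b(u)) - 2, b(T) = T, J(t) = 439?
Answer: -24557382235421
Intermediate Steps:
p(m) = 12 + 4*m² (p(m) = 12 + 2*(m*(m + m)) = 12 + 2*(m*(2*m)) = 12 + 2*(2*m²) = 12 + 4*m²)
H(u) = 6 - u*(12 + 4*u²) (H(u) = 4 - (u*(12 + 4*u²) - 2) = 4 - (-2 + u*(12 + 4*u²)) = 4 + (2 - u*(12 + 4*u²)) = 6 - u*(12 + 4*u²))
(-1*398348 + a(-123))*(H(-249) + J(463)) = (-1*398348 + (576 - 1*(-123)))*((6 - 12*(-249) - 4*(-249)³) + 439) = (-398348 + (576 + 123))*((6 + 2988 - 4*(-15438249)) + 439) = (-398348 + 699)*((6 + 2988 + 61752996) + 439) = -397649*(61755990 + 439) = -397649*61756429 = -24557382235421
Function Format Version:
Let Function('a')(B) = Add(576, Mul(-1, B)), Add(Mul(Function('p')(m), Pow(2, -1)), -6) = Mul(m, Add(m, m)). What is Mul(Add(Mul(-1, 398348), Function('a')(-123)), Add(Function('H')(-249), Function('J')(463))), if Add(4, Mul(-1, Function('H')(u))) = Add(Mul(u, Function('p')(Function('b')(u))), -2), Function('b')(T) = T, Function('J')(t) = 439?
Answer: -24557382235421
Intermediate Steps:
Function('p')(m) = Add(12, Mul(4, Pow(m, 2))) (Function('p')(m) = Add(12, Mul(2, Mul(m, Add(m, m)))) = Add(12, Mul(2, Mul(m, Mul(2, m)))) = Add(12, Mul(2, Mul(2, Pow(m, 2)))) = Add(12, Mul(4, Pow(m, 2))))
Function('H')(u) = Add(6, Mul(-1, u, Add(12, Mul(4, Pow(u, 2))))) (Function('H')(u) = Add(4, Mul(-1, Add(Mul(u, Add(12, Mul(4, Pow(u, 2)))), -2))) = Add(4, Mul(-1, Add(-2, Mul(u, Add(12, Mul(4, Pow(u, 2))))))) = Add(4, Add(2, Mul(-1, u, Add(12, Mul(4, Pow(u, 2)))))) = Add(6, Mul(-1, u, Add(12, Mul(4, Pow(u, 2))))))
Mul(Add(Mul(-1, 398348), Function('a')(-123)), Add(Function('H')(-249), Function('J')(463))) = Mul(Add(Mul(-1, 398348), Add(576, Mul(-1, -123))), Add(Add(6, Mul(-12, -249), Mul(-4, Pow(-249, 3))), 439)) = Mul(Add(-398348, Add(576, 123)), Add(Add(6, 2988, Mul(-4, -15438249)), 439)) = Mul(Add(-398348, 699), Add(Add(6, 2988, 61752996), 439)) = Mul(-397649, Add(61755990, 439)) = Mul(-397649, 61756429) = -24557382235421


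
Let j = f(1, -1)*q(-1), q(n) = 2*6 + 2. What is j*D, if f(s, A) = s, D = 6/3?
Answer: 28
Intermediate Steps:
D = 2 (D = 6*(⅓) = 2)
q(n) = 14 (q(n) = 12 + 2 = 14)
j = 14 (j = 1*14 = 14)
j*D = 14*2 = 28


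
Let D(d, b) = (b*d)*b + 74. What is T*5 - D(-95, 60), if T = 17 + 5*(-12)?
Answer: 341711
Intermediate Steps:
D(d, b) = 74 + d*b² (D(d, b) = d*b² + 74 = 74 + d*b²)
T = -43 (T = 17 - 60 = -43)
T*5 - D(-95, 60) = -43*5 - (74 - 95*60²) = -215 - (74 - 95*3600) = -215 - (74 - 342000) = -215 - 1*(-341926) = -215 + 341926 = 341711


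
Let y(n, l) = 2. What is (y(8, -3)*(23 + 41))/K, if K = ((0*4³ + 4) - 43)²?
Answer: 128/1521 ≈ 0.084155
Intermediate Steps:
K = 1521 (K = ((0*64 + 4) - 43)² = ((0 + 4) - 43)² = (4 - 43)² = (-39)² = 1521)
(y(8, -3)*(23 + 41))/K = (2*(23 + 41))/1521 = (2*64)*(1/1521) = 128*(1/1521) = 128/1521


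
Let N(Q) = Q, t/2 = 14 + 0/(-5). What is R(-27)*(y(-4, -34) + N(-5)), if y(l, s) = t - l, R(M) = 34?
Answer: 918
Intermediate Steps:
t = 28 (t = 2*(14 + 0/(-5)) = 2*(14 + 0*(-⅕)) = 2*(14 + 0) = 2*14 = 28)
y(l, s) = 28 - l
R(-27)*(y(-4, -34) + N(-5)) = 34*((28 - 1*(-4)) - 5) = 34*((28 + 4) - 5) = 34*(32 - 5) = 34*27 = 918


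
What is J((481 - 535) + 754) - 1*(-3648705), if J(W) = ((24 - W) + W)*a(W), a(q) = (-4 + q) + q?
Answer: 3682209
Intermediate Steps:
a(q) = -4 + 2*q
J(W) = -96 + 48*W (J(W) = ((24 - W) + W)*(-4 + 2*W) = 24*(-4 + 2*W) = -96 + 48*W)
J((481 - 535) + 754) - 1*(-3648705) = (-96 + 48*((481 - 535) + 754)) - 1*(-3648705) = (-96 + 48*(-54 + 754)) + 3648705 = (-96 + 48*700) + 3648705 = (-96 + 33600) + 3648705 = 33504 + 3648705 = 3682209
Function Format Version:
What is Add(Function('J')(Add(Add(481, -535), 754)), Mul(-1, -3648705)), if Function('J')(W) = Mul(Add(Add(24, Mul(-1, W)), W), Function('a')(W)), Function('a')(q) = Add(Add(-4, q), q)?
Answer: 3682209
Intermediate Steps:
Function('a')(q) = Add(-4, Mul(2, q))
Function('J')(W) = Add(-96, Mul(48, W)) (Function('J')(W) = Mul(Add(Add(24, Mul(-1, W)), W), Add(-4, Mul(2, W))) = Mul(24, Add(-4, Mul(2, W))) = Add(-96, Mul(48, W)))
Add(Function('J')(Add(Add(481, -535), 754)), Mul(-1, -3648705)) = Add(Add(-96, Mul(48, Add(Add(481, -535), 754))), Mul(-1, -3648705)) = Add(Add(-96, Mul(48, Add(-54, 754))), 3648705) = Add(Add(-96, Mul(48, 700)), 3648705) = Add(Add(-96, 33600), 3648705) = Add(33504, 3648705) = 3682209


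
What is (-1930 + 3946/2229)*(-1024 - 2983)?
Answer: 17222182168/2229 ≈ 7.7264e+6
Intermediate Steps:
(-1930 + 3946/2229)*(-1024 - 2983) = (-1930 + 3946*(1/2229))*(-4007) = (-1930 + 3946/2229)*(-4007) = -4298024/2229*(-4007) = 17222182168/2229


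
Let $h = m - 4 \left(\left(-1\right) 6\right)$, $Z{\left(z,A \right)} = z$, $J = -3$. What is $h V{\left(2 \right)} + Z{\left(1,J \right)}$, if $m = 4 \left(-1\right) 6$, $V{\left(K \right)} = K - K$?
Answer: $1$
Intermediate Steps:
$V{\left(K \right)} = 0$
$m = -24$ ($m = \left(-4\right) 6 = -24$)
$h = 0$ ($h = -24 - 4 \left(\left(-1\right) 6\right) = -24 - -24 = -24 + 24 = 0$)
$h V{\left(2 \right)} + Z{\left(1,J \right)} = 0 \cdot 0 + 1 = 0 + 1 = 1$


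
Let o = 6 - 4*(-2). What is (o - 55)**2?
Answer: 1681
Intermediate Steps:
o = 14 (o = 6 + 8 = 14)
(o - 55)**2 = (14 - 55)**2 = (-41)**2 = 1681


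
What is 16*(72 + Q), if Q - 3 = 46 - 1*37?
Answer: 1344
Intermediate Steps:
Q = 12 (Q = 3 + (46 - 1*37) = 3 + (46 - 37) = 3 + 9 = 12)
16*(72 + Q) = 16*(72 + 12) = 16*84 = 1344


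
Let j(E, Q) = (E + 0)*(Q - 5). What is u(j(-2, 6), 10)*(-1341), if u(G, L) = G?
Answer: 2682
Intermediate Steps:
j(E, Q) = E*(-5 + Q)
u(j(-2, 6), 10)*(-1341) = -2*(-5 + 6)*(-1341) = -2*1*(-1341) = -2*(-1341) = 2682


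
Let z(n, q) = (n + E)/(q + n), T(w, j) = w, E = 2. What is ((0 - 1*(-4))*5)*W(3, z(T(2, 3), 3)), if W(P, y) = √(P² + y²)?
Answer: 4*√241 ≈ 62.097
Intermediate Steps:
z(n, q) = (2 + n)/(n + q) (z(n, q) = (n + 2)/(q + n) = (2 + n)/(n + q))
((0 - 1*(-4))*5)*W(3, z(T(2, 3), 3)) = ((0 - 1*(-4))*5)*√(3² + ((2 + 2)/(2 + 3))²) = ((0 + 4)*5)*√(9 + (4/5)²) = (4*5)*√(9 + ((⅕)*4)²) = 20*√(9 + (⅘)²) = 20*√(9 + 16/25) = 20*√(241/25) = 20*(√241/5) = 4*√241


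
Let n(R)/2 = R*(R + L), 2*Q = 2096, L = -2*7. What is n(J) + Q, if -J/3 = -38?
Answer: 23848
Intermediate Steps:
L = -14
J = 114 (J = -3*(-38) = 114)
Q = 1048 (Q = (1/2)*2096 = 1048)
n(R) = 2*R*(-14 + R) (n(R) = 2*(R*(R - 14)) = 2*(R*(-14 + R)) = 2*R*(-14 + R))
n(J) + Q = 2*114*(-14 + 114) + 1048 = 2*114*100 + 1048 = 22800 + 1048 = 23848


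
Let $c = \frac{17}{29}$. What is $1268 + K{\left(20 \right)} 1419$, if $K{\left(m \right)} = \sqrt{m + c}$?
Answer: $1268 + \frac{1419 \sqrt{17313}}{29} \approx 7706.3$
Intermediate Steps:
$c = \frac{17}{29}$ ($c = 17 \cdot \frac{1}{29} = \frac{17}{29} \approx 0.58621$)
$K{\left(m \right)} = \sqrt{\frac{17}{29} + m}$ ($K{\left(m \right)} = \sqrt{m + \frac{17}{29}} = \sqrt{\frac{17}{29} + m}$)
$1268 + K{\left(20 \right)} 1419 = 1268 + \frac{\sqrt{493 + 841 \cdot 20}}{29} \cdot 1419 = 1268 + \frac{\sqrt{493 + 16820}}{29} \cdot 1419 = 1268 + \frac{\sqrt{17313}}{29} \cdot 1419 = 1268 + \frac{1419 \sqrt{17313}}{29}$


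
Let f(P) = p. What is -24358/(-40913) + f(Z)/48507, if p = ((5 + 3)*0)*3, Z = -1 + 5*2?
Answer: 24358/40913 ≈ 0.59536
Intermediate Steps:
Z = 9 (Z = -1 + 10 = 9)
p = 0 (p = (8*0)*3 = 0*3 = 0)
f(P) = 0
-24358/(-40913) + f(Z)/48507 = -24358/(-40913) + 0/48507 = -24358*(-1/40913) + 0*(1/48507) = 24358/40913 + 0 = 24358/40913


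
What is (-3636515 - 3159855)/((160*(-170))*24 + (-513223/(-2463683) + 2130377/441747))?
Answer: 3698328243181225185/355226403375046864 ≈ 10.411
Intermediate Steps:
(-3636515 - 3159855)/((160*(-170))*24 + (-513223/(-2463683) + 2130377/441747)) = -6796370/(-27200*24 + (-513223*(-1/2463683) + 2130377*(1/441747))) = -6796370/(-652800 + (513223/2463683 + 2130377/441747)) = -6796370/(-652800 + 5475288319072/1088324574201) = -6796370/(-710452806750093728/1088324574201) = -6796370*(-1088324574201/710452806750093728) = 3698328243181225185/355226403375046864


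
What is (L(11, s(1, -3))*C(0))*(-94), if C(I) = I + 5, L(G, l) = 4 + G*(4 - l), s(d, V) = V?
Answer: -38070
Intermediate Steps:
C(I) = 5 + I
(L(11, s(1, -3))*C(0))*(-94) = ((4 + 4*11 - 1*11*(-3))*(5 + 0))*(-94) = ((4 + 44 + 33)*5)*(-94) = (81*5)*(-94) = 405*(-94) = -38070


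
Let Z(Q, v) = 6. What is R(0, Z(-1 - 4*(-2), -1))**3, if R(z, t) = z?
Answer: 0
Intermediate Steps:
R(0, Z(-1 - 4*(-2), -1))**3 = 0**3 = 0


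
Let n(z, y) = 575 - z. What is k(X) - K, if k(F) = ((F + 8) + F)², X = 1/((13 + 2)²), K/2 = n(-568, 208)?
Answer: -112481546/50625 ≈ -2221.9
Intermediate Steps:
K = 2286 (K = 2*(575 - 1*(-568)) = 2*(575 + 568) = 2*1143 = 2286)
X = 1/225 (X = 1/(15²) = 1/225 ≈ 0.0044444)
k(F) = (8 + 2*F)² (k(F) = ((8 + F) + F)² = (8 + 2*F)²)
k(X) - K = 4*(4 + 1/225)² - 1*2286 = 4*(901/225)² - 2286 = 4*(811801/50625) - 2286 = 3247204/50625 - 2286 = -112481546/50625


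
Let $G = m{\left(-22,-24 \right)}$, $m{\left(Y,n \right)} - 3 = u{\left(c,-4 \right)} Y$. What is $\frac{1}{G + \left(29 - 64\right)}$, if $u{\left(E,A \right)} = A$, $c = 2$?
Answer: $\frac{1}{56} \approx 0.017857$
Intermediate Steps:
$m{\left(Y,n \right)} = 3 - 4 Y$
$G = 91$ ($G = 3 - -88 = 3 + 88 = 91$)
$\frac{1}{G + \left(29 - 64\right)} = \frac{1}{91 + \left(29 - 64\right)} = \frac{1}{91 - 35} = \frac{1}{56}$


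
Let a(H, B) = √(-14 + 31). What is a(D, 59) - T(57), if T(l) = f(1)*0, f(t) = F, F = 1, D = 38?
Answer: √17 ≈ 4.1231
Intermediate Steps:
f(t) = 1
T(l) = 0 (T(l) = 1*0 = 0)
a(H, B) = √17
a(D, 59) - T(57) = √17 - 1*0 = √17 + 0 = √17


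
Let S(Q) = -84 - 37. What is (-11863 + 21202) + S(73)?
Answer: 9218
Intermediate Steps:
S(Q) = -121
(-11863 + 21202) + S(73) = (-11863 + 21202) - 121 = 9339 - 121 = 9218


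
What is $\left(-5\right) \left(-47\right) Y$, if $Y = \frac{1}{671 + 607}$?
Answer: $\frac{235}{1278} \approx 0.18388$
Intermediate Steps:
$Y = \frac{1}{1278} \approx 0.00078247$
$\left(-5\right) \left(-47\right) Y = \left(-5\right) \left(-47\right) \frac{1}{1278} = 235 \cdot \frac{1}{1278} = \frac{235}{1278}$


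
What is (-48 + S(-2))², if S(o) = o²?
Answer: 1936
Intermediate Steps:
(-48 + S(-2))² = (-48 + (-2)²)² = (-48 + 4)² = (-44)² = 1936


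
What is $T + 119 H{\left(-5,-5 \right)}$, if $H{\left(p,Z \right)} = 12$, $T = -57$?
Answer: $1371$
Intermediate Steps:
$T + 119 H{\left(-5,-5 \right)} = -57 + 119 \cdot 12 = -57 + 1428 = 1371$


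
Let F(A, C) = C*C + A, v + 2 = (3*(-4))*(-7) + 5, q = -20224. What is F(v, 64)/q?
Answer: -4183/20224 ≈ -0.20683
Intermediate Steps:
v = 87 (v = -2 + ((3*(-4))*(-7) + 5) = -2 + (-12*(-7) + 5) = -2 + (84 + 5) = -2 + 89 = 87)
F(A, C) = A + C² (F(A, C) = C² + A = A + C²)
F(v, 64)/q = (87 + 64²)/(-20224) = (87 + 4096)*(-1/20224) = 4183*(-1/20224) = -4183/20224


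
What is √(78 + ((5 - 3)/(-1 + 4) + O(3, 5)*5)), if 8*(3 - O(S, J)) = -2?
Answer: √3417/6 ≈ 9.7425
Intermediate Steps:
O(S, J) = 13/4 (O(S, J) = 3 - ⅛*(-2) = 3 + ¼ = 13/4)
√(78 + ((5 - 3)/(-1 + 4) + O(3, 5)*5)) = √(78 + ((5 - 3)/(-1 + 4) + (13/4)*5)) = √(78 + (2/3 + 65/4)) = √(78 + (2*(⅓) + 65/4)) = √(78 + (⅔ + 65/4)) = √(78 + 203/12) = √(1139/12) = √3417/6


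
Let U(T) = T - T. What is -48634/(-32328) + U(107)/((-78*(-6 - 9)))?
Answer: 24317/16164 ≈ 1.5044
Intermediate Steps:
U(T) = 0
-48634/(-32328) + U(107)/((-78*(-6 - 9))) = -48634/(-32328) + 0/((-78*(-6 - 9))) = -48634*(-1/32328) + 0/((-78*(-15))) = 24317/16164 + 0/1170 = 24317/16164 + 0*(1/1170) = 24317/16164 + 0 = 24317/16164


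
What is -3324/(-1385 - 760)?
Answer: 1108/715 ≈ 1.5497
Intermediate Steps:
-3324/(-1385 - 760) = -3324/(-2145) = -1/2145*(-3324) = 1108/715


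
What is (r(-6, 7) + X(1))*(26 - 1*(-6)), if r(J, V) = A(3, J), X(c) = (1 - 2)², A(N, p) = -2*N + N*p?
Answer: -736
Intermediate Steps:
X(c) = 1 (X(c) = (-1)² = 1)
r(J, V) = -6 + 3*J (r(J, V) = 3*(-2 + J) = -6 + 3*J)
(r(-6, 7) + X(1))*(26 - 1*(-6)) = ((-6 + 3*(-6)) + 1)*(26 - 1*(-6)) = ((-6 - 18) + 1)*(26 + 6) = (-24 + 1)*32 = -23*32 = -736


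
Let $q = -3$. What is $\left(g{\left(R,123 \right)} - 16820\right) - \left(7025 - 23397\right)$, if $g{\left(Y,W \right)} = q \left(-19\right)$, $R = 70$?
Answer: $-391$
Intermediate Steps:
$g{\left(Y,W \right)} = 57$ ($g{\left(Y,W \right)} = \left(-3\right) \left(-19\right) = 57$)
$\left(g{\left(R,123 \right)} - 16820\right) - \left(7025 - 23397\right) = \left(57 - 16820\right) - \left(7025 - 23397\right) = -16763 - -16372 = -16763 + 16372 = -391$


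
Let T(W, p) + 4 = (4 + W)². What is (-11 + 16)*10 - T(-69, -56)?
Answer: -4171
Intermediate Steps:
T(W, p) = -4 + (4 + W)²
(-11 + 16)*10 - T(-69, -56) = (-11 + 16)*10 - (-4 + (4 - 69)²) = 5*10 - (-4 + (-65)²) = 50 - (-4 + 4225) = 50 - 1*4221 = 50 - 4221 = -4171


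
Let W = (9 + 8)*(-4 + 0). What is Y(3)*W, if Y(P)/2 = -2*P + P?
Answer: 408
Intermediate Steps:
Y(P) = -2*P (Y(P) = 2*(-2*P + P) = 2*(-P) = -2*P)
W = -68 (W = 17*(-4) = -68)
Y(3)*W = -2*3*(-68) = -6*(-68) = 408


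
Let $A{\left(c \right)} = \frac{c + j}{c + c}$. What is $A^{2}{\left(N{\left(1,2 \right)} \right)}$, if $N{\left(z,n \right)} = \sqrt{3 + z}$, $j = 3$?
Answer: $\frac{25}{16} \approx 1.5625$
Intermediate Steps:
$A{\left(c \right)} = \frac{3 + c}{2 c}$ ($A{\left(c \right)} = \frac{c + 3}{c + c} = \frac{3 + c}{2 c}$)
$A^{2}{\left(N{\left(1,2 \right)} \right)} = \left(\frac{3 + \sqrt{3 + 1}}{2 \sqrt{3 + 1}}\right)^{2} = \left(\frac{3 + \sqrt{4}}{2 \sqrt{4}}\right)^{2} = \left(\frac{3 + 2}{2 \cdot 2}\right)^{2} = \left(\frac{1}{2} \cdot \frac{1}{2} \cdot 5\right)^{2} = \left(\frac{5}{4}\right)^{2} = \frac{25}{16}$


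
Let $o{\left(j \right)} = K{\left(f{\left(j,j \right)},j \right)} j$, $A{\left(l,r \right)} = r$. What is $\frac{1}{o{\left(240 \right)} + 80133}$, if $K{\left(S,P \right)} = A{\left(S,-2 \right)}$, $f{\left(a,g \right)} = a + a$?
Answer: $\frac{1}{79653} \approx 1.2554 \cdot 10^{-5}$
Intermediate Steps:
$f{\left(a,g \right)} = 2 a$
$K{\left(S,P \right)} = -2$
$o{\left(j \right)} = - 2 j$
$\frac{1}{o{\left(240 \right)} + 80133} = \frac{1}{\left(-2\right) 240 + 80133} = \frac{1}{-480 + 80133} = \frac{1}{79653}$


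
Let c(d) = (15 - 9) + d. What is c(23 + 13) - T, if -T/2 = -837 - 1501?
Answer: -4634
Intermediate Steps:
c(d) = 6 + d
T = 4676 (T = -2*(-837 - 1501) = -2*(-2338) = 4676)
c(23 + 13) - T = (6 + (23 + 13)) - 1*4676 = (6 + 36) - 4676 = 42 - 4676 = -4634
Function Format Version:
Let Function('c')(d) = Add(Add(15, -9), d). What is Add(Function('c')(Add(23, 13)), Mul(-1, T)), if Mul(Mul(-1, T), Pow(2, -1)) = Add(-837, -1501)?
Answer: -4634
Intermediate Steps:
Function('c')(d) = Add(6, d)
T = 4676 (T = Mul(-2, Add(-837, -1501)) = Mul(-2, -2338) = 4676)
Add(Function('c')(Add(23, 13)), Mul(-1, T)) = Add(Add(6, Add(23, 13)), Mul(-1, 4676)) = Add(Add(6, 36), -4676) = Add(42, -4676) = -4634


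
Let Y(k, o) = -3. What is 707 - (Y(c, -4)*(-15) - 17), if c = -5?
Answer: 679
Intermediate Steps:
707 - (Y(c, -4)*(-15) - 17) = 707 - (-3*(-15) - 17) = 707 - (45 - 17) = 707 - 1*28 = 707 - 28 = 679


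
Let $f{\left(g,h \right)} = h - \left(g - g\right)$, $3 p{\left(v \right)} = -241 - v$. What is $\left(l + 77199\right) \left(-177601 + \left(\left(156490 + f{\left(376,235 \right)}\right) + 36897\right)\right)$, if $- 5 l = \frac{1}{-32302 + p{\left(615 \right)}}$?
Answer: $\frac{604562739595053}{488810} \approx 1.2368 \cdot 10^{9}$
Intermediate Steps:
$p{\left(v \right)} = - \frac{241}{3} - \frac{v}{3}$ ($p{\left(v \right)} = \frac{-241 - v}{3} = - \frac{241}{3} - \frac{v}{3}$)
$l = \frac{3}{488810}$ ($l = - \frac{1}{5 \left(-32302 - \frac{856}{3}\right)} = - \frac{1}{5 \left(- \frac{97762}{3}\right)} = \left(- \frac{1}{5}\right) \left(- \frac{3}{97762}\right) = \frac{3}{488810} \approx 6.1374 \cdot 10^{-6}$)
$f{\left(g,h \right)} = h$ ($f{\left(g,h \right)} = h - 0 = h + 0 = h$)
$\left(l + 77199\right) \left(-177601 + \left(\left(156490 + f{\left(376,235 \right)}\right) + 36897\right)\right) = \left(\frac{3}{488810} + 77199\right) \left(-177601 + \left(\left(156490 + 235\right) + 36897\right)\right) = \frac{37735643193 \left(-177601 + \left(156725 + 36897\right)\right)}{488810} = \frac{37735643193 \left(-177601 + 193622\right)}{488810} = \frac{37735643193}{488810} \cdot 16021 = \frac{604562739595053}{488810}$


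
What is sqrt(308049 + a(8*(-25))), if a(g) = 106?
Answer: sqrt(308155) ≈ 555.12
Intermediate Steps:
sqrt(308049 + a(8*(-25))) = sqrt(308049 + 106) = sqrt(308155)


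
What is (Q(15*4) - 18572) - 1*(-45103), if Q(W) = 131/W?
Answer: 1591991/60 ≈ 26533.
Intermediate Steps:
(Q(15*4) - 18572) - 1*(-45103) = (131/((15*4)) - 18572) - 1*(-45103) = (131/60 - 18572) + 45103 = -1114189/60 + 45103 = 1591991/60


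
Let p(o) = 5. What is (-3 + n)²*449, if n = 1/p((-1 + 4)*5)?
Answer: 88004/25 ≈ 3520.2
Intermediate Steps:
n = ⅕ (n = 1/5 = ⅕ ≈ 0.20000)
(-3 + n)²*449 = (-3 + ⅕)²*449 = (-14/5)²*449 = (196/25)*449 = 88004/25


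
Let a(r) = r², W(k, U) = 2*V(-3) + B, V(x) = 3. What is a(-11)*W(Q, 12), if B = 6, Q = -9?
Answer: 1452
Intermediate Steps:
W(k, U) = 12 (W(k, U) = 2*3 + 6 = 6 + 6 = 12)
a(-11)*W(Q, 12) = (-11)²*12 = 121*12 = 1452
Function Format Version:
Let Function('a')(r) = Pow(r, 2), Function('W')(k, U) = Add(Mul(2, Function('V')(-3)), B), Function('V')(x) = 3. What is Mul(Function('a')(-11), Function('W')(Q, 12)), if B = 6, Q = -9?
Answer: 1452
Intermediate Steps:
Function('W')(k, U) = 12 (Function('W')(k, U) = Add(Mul(2, 3), 6) = Add(6, 6) = 12)
Mul(Function('a')(-11), Function('W')(Q, 12)) = Mul(Pow(-11, 2), 12) = Mul(121, 12) = 1452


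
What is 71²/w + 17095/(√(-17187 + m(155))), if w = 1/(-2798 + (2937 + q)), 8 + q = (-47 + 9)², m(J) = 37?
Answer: 7939575 - 3419*I*√14/98 ≈ 7.9396e+6 - 130.54*I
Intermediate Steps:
q = 1436 (q = -8 + (-47 + 9)² = -8 + (-38)² = -8 + 1444 = 1436)
w = 1/1575 (w = 1/(-2798 + (2937 + 1436)) = 1/(-2798 + 4373) = 1/1575 ≈ 0.00063492)
71²/w + 17095/(√(-17187 + m(155))) = 71²/(1/1575) + 17095/(√(-17187 + 37)) = 5041*1575 + 17095/(√(-17150)) = 7939575 + 17095/((35*I*√14)) = 7939575 + 17095*(-I*√14/490) = 7939575 - 3419*I*√14/98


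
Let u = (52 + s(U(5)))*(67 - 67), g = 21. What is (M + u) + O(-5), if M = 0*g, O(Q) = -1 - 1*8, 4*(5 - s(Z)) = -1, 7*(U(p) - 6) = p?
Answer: -9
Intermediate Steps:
U(p) = 6 + p/7
s(Z) = 21/4 (s(Z) = 5 - ¼*(-1) = 5 + ¼ = 21/4)
O(Q) = -9 (O(Q) = -1 - 8 = -9)
u = 0 (u = (52 + 21/4)*(67 - 67) = (229/4)*0 = 0)
M = 0 (M = 0*21 = 0)
(M + u) + O(-5) = (0 + 0) - 9 = 0 - 9 = -9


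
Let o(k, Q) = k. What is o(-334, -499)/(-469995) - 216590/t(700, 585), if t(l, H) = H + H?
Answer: -3393194209/18329805 ≈ -185.12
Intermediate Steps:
t(l, H) = 2*H
o(-334, -499)/(-469995) - 216590/t(700, 585) = -334/(-469995) - 216590/(2*585) = -334*(-1/469995) - 216590/1170 = 334/469995 - 216590*1/1170 = 334/469995 - 21659/117 = -3393194209/18329805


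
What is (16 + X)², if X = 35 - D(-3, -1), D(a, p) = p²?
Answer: 2500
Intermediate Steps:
X = 34 (X = 35 - 1*(-1)² = 35 - 1*1 = 35 - 1 = 34)
(16 + X)² = (16 + 34)² = 50² = 2500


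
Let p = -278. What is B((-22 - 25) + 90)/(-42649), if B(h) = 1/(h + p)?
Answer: 1/10022515 ≈ 9.9775e-8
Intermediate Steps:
B(h) = 1/(-278 + h) (B(h) = 1/(h - 278) = 1/(-278 + h))
B((-22 - 25) + 90)/(-42649) = 1/((-278 + ((-22 - 25) + 90))*(-42649)) = -1/42649/(-278 + (-47 + 90)) = -1/42649/(-278 + 43) = -1/42649/(-235) = -1/235*(-1/42649) = 1/10022515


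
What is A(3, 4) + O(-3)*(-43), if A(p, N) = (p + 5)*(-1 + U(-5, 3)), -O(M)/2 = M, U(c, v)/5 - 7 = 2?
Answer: 94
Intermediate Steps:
U(c, v) = 45 (U(c, v) = 35 + 5*2 = 35 + 10 = 45)
O(M) = -2*M
A(p, N) = 220 + 44*p (A(p, N) = (p + 5)*(-1 + 45) = (5 + p)*44 = 220 + 44*p)
A(3, 4) + O(-3)*(-43) = (220 + 44*3) - 2*(-3)*(-43) = (220 + 132) + 6*(-43) = 352 - 258 = 94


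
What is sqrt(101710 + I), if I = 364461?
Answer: sqrt(466171) ≈ 682.77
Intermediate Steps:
sqrt(101710 + I) = sqrt(101710 + 364461) = sqrt(466171)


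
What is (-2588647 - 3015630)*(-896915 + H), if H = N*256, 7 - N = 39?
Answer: 5072470342639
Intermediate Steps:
N = -32 (N = 7 - 1*39 = 7 - 39 = -32)
H = -8192 (H = -32*256 = -8192)
(-2588647 - 3015630)*(-896915 + H) = (-2588647 - 3015630)*(-896915 - 8192) = -5604277*(-905107) = 5072470342639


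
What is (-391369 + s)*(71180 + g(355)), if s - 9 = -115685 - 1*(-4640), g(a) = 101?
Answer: -35811930805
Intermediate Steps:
s = -111036 (s = 9 + (-115685 - 1*(-4640)) = 9 + (-115685 + 4640) = 9 - 111045 = -111036)
(-391369 + s)*(71180 + g(355)) = (-391369 - 111036)*(71180 + 101) = -502405*71281 = -35811930805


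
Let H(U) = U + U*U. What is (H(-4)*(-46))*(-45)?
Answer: 24840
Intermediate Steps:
H(U) = U + U**2
(H(-4)*(-46))*(-45) = (-4*(1 - 4)*(-46))*(-45) = (-4*(-3)*(-46))*(-45) = (12*(-46))*(-45) = -552*(-45) = 24840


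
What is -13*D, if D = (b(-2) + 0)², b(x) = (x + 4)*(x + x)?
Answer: -832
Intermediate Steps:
b(x) = 2*x*(4 + x) (b(x) = (4 + x)*(2*x) = 2*x*(4 + x))
D = 64 (D = (2*(-2)*(4 - 2) + 0)² = (2*(-2)*2 + 0)² = (-8 + 0)² = (-8)² = 64)
-13*D = -13*64 = -832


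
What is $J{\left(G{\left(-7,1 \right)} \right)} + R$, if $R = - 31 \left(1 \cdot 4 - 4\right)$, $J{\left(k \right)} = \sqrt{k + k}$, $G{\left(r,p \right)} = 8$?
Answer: $4$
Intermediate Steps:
$J{\left(k \right)} = \sqrt{2} \sqrt{k}$ ($J{\left(k \right)} = \sqrt{2 k} = \sqrt{2} \sqrt{k}$)
$R = 0$ ($R = - 31 \left(4 - 4\right) = \left(-31\right) 0 = 0$)
$J{\left(G{\left(-7,1 \right)} \right)} + R = \sqrt{2} \sqrt{8} + 0 = \sqrt{2} \cdot 2 \sqrt{2} + 0 = 4 + 0 = 4$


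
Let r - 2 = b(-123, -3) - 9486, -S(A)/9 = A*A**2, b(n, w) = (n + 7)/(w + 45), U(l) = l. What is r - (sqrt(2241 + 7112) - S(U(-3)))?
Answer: -194119/21 - sqrt(9353) ≈ -9340.5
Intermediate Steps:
b(n, w) = (7 + n)/(45 + w)
S(A) = -9*A**3 (S(A) = -9*A*A**2 = -9*A**3)
r = -199222/21 (r = 2 + ((7 - 123)/(45 - 3) - 9486) = 2 + (-116/42 - 9486) = 2 + ((1/42)*(-116) - 9486) = 2 + (-58/21 - 9486) = 2 - 199264/21 = -199222/21 ≈ -9486.8)
r - (sqrt(2241 + 7112) - S(U(-3))) = -199222/21 - (sqrt(2241 + 7112) - (-9)*(-3)**3) = -199222/21 - (sqrt(9353) - (-9)*(-27)) = -199222/21 - (sqrt(9353) - 1*243) = -199222/21 - (sqrt(9353) - 243) = -199222/21 - (-243 + sqrt(9353)) = -199222/21 + (243 - sqrt(9353)) = -194119/21 - sqrt(9353)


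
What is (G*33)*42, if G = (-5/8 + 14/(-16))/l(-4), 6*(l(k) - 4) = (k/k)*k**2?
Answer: -6237/20 ≈ -311.85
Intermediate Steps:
l(k) = 4 + k**2/6 (l(k) = 4 + ((k/k)*k**2)/6 = 4 + (1*k**2)/6 = 4 + k**2/6)
G = -9/40 (G = (-5/8 + 14/(-16))/(4 + (1/6)*(-4)**2) = (-5*1/8 + 14*(-1/16))/(4 + (1/6)*16) = (-5/8 - 7/8)/(4 + 8/3) = -3/(2*20/3) = -3/2*3/20 = -9/40 ≈ -0.22500)
(G*33)*42 = -9/40*33*42 = -297/40*42 = -6237/20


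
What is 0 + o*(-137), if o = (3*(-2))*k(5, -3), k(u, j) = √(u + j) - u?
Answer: -4110 + 822*√2 ≈ -2947.5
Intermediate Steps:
k(u, j) = √(j + u) - u
o = 30 - 6*√2 (o = (3*(-2))*(√(-3 + 5) - 1*5) = -6*(√2 - 5) = -6*(-5 + √2) = 30 - 6*√2 ≈ 21.515)
0 + o*(-137) = 0 + (30 - 6*√2)*(-137) = 0 + (-4110 + 822*√2) = -4110 + 822*√2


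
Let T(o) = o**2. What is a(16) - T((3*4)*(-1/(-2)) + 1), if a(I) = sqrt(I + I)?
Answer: -49 + 4*sqrt(2) ≈ -43.343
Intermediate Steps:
a(I) = sqrt(2)*sqrt(I) (a(I) = sqrt(2*I) = sqrt(2)*sqrt(I))
a(16) - T((3*4)*(-1/(-2)) + 1) = sqrt(2)*sqrt(16) - ((3*4)*(-1/(-2)) + 1)**2 = sqrt(2)*4 - (12*(-1*(-1/2)) + 1)**2 = 4*sqrt(2) - (12*(1/2) + 1)**2 = 4*sqrt(2) - (6 + 1)**2 = 4*sqrt(2) - 1*7**2 = 4*sqrt(2) - 1*49 = 4*sqrt(2) - 49 = -49 + 4*sqrt(2)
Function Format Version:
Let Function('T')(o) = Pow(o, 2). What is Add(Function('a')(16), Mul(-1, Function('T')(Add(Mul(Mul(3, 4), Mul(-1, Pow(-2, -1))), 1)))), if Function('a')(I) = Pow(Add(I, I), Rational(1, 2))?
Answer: Add(-49, Mul(4, Pow(2, Rational(1, 2)))) ≈ -43.343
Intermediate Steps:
Function('a')(I) = Mul(Pow(2, Rational(1, 2)), Pow(I, Rational(1, 2))) (Function('a')(I) = Pow(Mul(2, I), Rational(1, 2)) = Mul(Pow(2, Rational(1, 2)), Pow(I, Rational(1, 2))))
Add(Function('a')(16), Mul(-1, Function('T')(Add(Mul(Mul(3, 4), Mul(-1, Pow(-2, -1))), 1)))) = Add(Mul(Pow(2, Rational(1, 2)), Pow(16, Rational(1, 2))), Mul(-1, Pow(Add(Mul(Mul(3, 4), Mul(-1, Pow(-2, -1))), 1), 2))) = Add(Mul(Pow(2, Rational(1, 2)), 4), Mul(-1, Pow(Add(Mul(12, Mul(-1, Rational(-1, 2))), 1), 2))) = Add(Mul(4, Pow(2, Rational(1, 2))), Mul(-1, Pow(Add(Mul(12, Rational(1, 2)), 1), 2))) = Add(Mul(4, Pow(2, Rational(1, 2))), Mul(-1, Pow(Add(6, 1), 2))) = Add(Mul(4, Pow(2, Rational(1, 2))), Mul(-1, Pow(7, 2))) = Add(Mul(4, Pow(2, Rational(1, 2))), Mul(-1, 49)) = Add(Mul(4, Pow(2, Rational(1, 2))), -49) = Add(-49, Mul(4, Pow(2, Rational(1, 2))))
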